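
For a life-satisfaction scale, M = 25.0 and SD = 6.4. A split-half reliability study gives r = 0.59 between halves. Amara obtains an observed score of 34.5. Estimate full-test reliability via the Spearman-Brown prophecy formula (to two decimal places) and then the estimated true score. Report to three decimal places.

Spearman-Brown: ρ = 2r/(1 + r) = 2(0.59)/(1 + 0.59) = 1.180/1.59 = 0.7421 → 0.74
T̂ = 0.74(34.5) + 0.26(25.0) = 25.530 + 6.500 = 32.0300 → 32.030

32.030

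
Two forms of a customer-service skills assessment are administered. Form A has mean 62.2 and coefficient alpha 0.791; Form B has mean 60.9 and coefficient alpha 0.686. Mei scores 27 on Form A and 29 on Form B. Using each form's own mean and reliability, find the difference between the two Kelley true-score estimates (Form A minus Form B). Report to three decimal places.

-4.660

T̂_A = 0.791(27) + 0.209(62.2) = 34.35680
T̂_B = 0.686(29) + 0.314(60.9) = 39.01660
T̂_A − T̂_B = -4.65980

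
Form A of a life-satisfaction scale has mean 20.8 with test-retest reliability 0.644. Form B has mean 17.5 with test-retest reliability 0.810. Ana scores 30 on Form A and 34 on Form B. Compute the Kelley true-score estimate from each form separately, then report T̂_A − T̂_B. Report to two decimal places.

T̂_A = 0.644(30) + 0.356(20.8) = 26.7248
T̂_B = 0.810(34) + 0.190(17.5) = 30.8650
T̂_A − T̂_B = -4.1402

-4.14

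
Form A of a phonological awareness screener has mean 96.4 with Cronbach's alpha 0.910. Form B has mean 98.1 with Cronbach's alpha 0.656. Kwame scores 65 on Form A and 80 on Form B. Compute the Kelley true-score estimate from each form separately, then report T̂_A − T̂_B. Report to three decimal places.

T̂_A = 0.910(65) + 0.090(96.4) = 67.82600
T̂_B = 0.656(80) + 0.344(98.1) = 86.22640
T̂_A − T̂_B = -18.40040

-18.400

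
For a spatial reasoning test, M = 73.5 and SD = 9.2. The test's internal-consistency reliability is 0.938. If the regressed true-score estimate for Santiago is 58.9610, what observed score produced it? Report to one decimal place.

T̂ = ρX + (1 − ρ)μ  ⇒  X = (T̂ − (1 − ρ)μ) / ρ
X = (58.9610 − 0.062 × 73.5) / 0.938 = (58.9610 − 4.5570) / 0.938 = 54.4040 / 0.938 = 58.000

58.0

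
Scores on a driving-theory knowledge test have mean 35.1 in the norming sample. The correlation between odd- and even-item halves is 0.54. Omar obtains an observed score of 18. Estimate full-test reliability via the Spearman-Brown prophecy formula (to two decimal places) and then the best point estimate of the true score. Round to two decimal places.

Spearman-Brown: ρ = 2r/(1 + r) = 2(0.54)/(1 + 0.54) = 1.080/1.54 = 0.7013 → 0.70
Regress the observed score toward the mean by the unreliability: T̂ = 0.70·18 + 0.30·35.1 = 12.60 + 10.530 = 23.130.

23.13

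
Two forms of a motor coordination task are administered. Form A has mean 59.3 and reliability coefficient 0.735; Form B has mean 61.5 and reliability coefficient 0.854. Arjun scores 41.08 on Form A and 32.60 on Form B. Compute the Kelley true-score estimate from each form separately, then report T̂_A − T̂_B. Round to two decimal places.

9.09

T̂_A = 0.735(41.08) + 0.265(59.3) = 45.9083
T̂_B = 0.854(32.60) + 0.146(61.5) = 36.8194
T̂_A − T̂_B = 9.0889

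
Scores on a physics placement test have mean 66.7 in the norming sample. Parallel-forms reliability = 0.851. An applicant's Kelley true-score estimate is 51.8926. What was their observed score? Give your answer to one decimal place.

49.3

T̂ = ρX + (1 − ρ)μ  ⇒  X = (T̂ − (1 − ρ)μ) / ρ
X = (51.8926 − 0.149 × 66.7) / 0.851 = (51.8926 − 9.9383) / 0.851 = 41.9543 / 0.851 = 49.300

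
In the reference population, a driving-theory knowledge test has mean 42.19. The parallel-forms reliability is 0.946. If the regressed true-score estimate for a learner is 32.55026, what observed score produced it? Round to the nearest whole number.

32

T̂ = ρX + (1 − ρ)μ  ⇒  X = (T̂ − (1 − ρ)μ) / ρ
X = (32.55026 − 0.054 × 42.19) / 0.946 = (32.55026 − 2.27826) / 0.946 = 30.27200 / 0.946 = 32.00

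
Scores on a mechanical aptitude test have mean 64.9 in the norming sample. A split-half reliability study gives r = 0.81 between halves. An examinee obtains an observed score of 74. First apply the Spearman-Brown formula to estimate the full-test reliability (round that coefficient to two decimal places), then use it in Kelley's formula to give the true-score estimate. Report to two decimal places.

Spearman-Brown: ρ = 2r/(1 + r) = 2(0.81)/(1 + 0.81) = 1.620/1.81 = 0.8950 → 0.90
T̂ = 0.90(74) + 0.10(64.9) = 66.60 + 6.490 = 73.090 → 73.09

73.09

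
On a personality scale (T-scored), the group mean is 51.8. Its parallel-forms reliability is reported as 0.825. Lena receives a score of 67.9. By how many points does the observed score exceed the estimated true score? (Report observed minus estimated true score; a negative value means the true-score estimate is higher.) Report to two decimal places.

T̂ = ρX + (1 − ρ)μ
  = 0.825 × 67.9 + 0.175 × 51.8
  = 56.0175 + 9.0650
  = 65.0825
  ≈ 65.082
X − T̂ = 67.9 − 65.082 = 2.818 → 2.82

2.82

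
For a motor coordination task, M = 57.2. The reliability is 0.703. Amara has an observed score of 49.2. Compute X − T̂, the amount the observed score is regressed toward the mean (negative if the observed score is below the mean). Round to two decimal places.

Kelley's formula gives T̂ = 0.703·49.2 + 0.297·57.2 = 34.5876 + 16.9884 = 51.5760.
X − T̂ = 49.2 − 51.576 = -2.376 → -2.38

-2.38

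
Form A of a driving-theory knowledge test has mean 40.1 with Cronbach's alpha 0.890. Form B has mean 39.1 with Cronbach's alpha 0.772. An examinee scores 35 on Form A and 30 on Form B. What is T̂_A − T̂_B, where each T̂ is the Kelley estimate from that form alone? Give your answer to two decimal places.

3.49

T̂_A = 0.890(35) + 0.110(40.1) = 35.5610
T̂_B = 0.772(30) + 0.228(39.1) = 32.0748
T̂_A − T̂_B = 3.4862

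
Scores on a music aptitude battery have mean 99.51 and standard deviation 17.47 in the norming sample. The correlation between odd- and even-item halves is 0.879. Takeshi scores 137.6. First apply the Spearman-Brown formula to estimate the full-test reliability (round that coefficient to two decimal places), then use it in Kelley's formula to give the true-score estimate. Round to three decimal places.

Spearman-Brown: ρ = 2r/(1 + r) = 2(0.879)/(1 + 0.879) = 1.7580/1.879 = 0.9356 → 0.94
T̂ = 0.94(137.6) + 0.06(99.51) = 129.344 + 5.9706 = 135.3146 → 135.315

135.315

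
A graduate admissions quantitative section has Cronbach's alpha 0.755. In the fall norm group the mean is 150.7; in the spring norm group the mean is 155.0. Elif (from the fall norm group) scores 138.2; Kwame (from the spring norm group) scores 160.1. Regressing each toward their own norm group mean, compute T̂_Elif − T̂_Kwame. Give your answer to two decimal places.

T̂_Elif = 0.755(138.2) + 0.245(150.7) = 141.2625
T̂_Kwame = 0.755(160.1) + 0.245(155.0) = 158.8505
Difference = 141.2625 − 158.8505 = -17.5880

-17.59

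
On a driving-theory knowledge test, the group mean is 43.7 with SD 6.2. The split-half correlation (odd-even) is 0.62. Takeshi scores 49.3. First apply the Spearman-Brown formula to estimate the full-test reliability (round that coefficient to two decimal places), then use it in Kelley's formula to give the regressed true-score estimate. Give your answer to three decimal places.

Spearman-Brown: ρ = 2r/(1 + r) = 2(0.62)/(1 + 0.62) = 1.240/1.62 = 0.7654 → 0.77
T̂ = ρX + (1 − ρ)μ
  = 0.77 × 49.3 + 0.23 × 43.7
  = 37.961 + 10.051
  = 48.0120
  ≈ 48.012

48.012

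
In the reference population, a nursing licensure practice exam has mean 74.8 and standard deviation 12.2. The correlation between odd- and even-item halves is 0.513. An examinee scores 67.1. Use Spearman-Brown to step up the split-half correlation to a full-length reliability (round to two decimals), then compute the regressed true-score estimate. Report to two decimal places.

Spearman-Brown: ρ = 2r/(1 + r) = 2(0.513)/(1 + 0.513) = 1.0260/1.513 = 0.6781 → 0.68
Kelley's formula gives T̂ = 0.68·67.1 + 0.32·74.8 = 45.628 + 23.936 = 69.564.

69.56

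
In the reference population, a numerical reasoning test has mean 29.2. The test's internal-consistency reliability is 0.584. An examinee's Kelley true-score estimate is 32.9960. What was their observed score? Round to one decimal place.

T̂ = ρX + (1 − ρ)μ  ⇒  X = (T̂ − (1 − ρ)μ) / ρ
X = (32.9960 − 0.416 × 29.2) / 0.584 = (32.9960 − 12.1472) / 0.584 = 20.8488 / 0.584 = 35.700

35.7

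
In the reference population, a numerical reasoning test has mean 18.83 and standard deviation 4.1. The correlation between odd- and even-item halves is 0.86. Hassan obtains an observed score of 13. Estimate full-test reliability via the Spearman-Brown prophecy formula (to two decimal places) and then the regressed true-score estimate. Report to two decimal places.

Spearman-Brown: ρ = 2r/(1 + r) = 2(0.86)/(1 + 0.86) = 1.720/1.86 = 0.9247 → 0.92
Regress the observed score toward the mean by the unreliability: T̂ = 0.92·13 + 0.08·18.83 = 11.96 + 1.5064 = 13.466.

13.47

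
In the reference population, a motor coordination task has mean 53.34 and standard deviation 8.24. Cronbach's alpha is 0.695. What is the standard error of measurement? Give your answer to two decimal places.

4.55

SEM = SD · √(1 − ρ) = 8.24 × √0.305 = 8.24 × 0.5523 = 4.551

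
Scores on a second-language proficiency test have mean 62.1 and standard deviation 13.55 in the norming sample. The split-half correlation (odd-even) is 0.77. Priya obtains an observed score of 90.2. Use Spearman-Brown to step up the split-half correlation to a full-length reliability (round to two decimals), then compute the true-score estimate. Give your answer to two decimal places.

Spearman-Brown: ρ = 2r/(1 + r) = 2(0.77)/(1 + 0.77) = 1.540/1.77 = 0.8701 → 0.87
T̂ = 0.87(90.2) + 0.13(62.1) = 78.474 + 8.073 = 86.547 → 86.55

86.55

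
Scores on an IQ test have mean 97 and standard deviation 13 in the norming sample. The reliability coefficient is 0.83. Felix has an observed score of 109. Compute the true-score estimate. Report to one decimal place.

107.0

Weight the observed score by reliability and the mean by (1 − reliability): T̂ = 0.83·109 + 0.17·97 = 90.47 + 16.49 = 106.96.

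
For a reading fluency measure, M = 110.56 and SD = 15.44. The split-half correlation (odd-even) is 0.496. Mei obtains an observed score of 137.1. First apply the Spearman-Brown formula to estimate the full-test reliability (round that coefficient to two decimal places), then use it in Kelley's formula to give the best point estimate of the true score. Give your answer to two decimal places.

Spearman-Brown: ρ = 2r/(1 + r) = 2(0.496)/(1 + 0.496) = 0.9920/1.496 = 0.6631 → 0.66
T̂ = 0.66(137.1) + 0.34(110.56) = 90.486 + 37.5904 = 128.076 → 128.08

128.08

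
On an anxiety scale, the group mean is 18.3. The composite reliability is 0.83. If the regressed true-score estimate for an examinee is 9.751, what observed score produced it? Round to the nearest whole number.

8

T̂ = ρX + (1 − ρ)μ  ⇒  X = (T̂ − (1 − ρ)μ) / ρ
X = (9.751 − 0.17 × 18.3) / 0.83 = (9.751 − 3.111) / 0.83 = 6.640 / 0.83 = 8.00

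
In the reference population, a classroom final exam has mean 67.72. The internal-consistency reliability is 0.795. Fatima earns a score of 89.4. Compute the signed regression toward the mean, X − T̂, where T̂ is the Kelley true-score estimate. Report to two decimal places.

4.44

T̂ = 0.795(89.4) + 0.205(67.72) = 71.0730 + 13.88260 = 84.9556 → 84.956
X − T̂ = 89.4 − 84.956 = 4.444 → 4.44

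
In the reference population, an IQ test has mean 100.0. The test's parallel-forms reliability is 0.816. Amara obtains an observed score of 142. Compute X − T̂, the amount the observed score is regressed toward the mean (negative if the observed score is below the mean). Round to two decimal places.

T̂ = ρX + (1 − ρ)μ
  = 0.816 × 142 + 0.184 × 100.0
  = 115.872 + 18.4000
  = 134.2720
  ≈ 134.272
X − T̂ = 142 − 134.272 = 7.728 → 7.73

7.73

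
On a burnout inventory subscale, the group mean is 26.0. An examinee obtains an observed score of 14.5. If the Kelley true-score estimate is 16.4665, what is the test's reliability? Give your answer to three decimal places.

0.829

T̂ = ρX + (1 − ρ)μ  ⇒  T̂ − μ = ρ(X − μ)
ρ = (T̂ − μ)/(X − μ) = (16.4665 − 26.0) / (14.5 − 26.0) = -9.5335 / -11.5 = 0.82900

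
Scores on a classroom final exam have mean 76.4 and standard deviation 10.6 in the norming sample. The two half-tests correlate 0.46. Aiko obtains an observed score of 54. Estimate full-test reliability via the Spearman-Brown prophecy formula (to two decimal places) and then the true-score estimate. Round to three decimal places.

Spearman-Brown: ρ = 2r/(1 + r) = 2(0.46)/(1 + 0.46) = 0.920/1.46 = 0.6301 → 0.63
Weight the observed score by reliability and the mean by (1 − reliability): T̂ = 0.63·54 + 0.37·76.4 = 34.02 + 28.268 = 62.2880.

62.288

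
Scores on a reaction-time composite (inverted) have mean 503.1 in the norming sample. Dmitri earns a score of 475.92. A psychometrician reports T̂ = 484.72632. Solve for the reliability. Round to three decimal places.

T̂ = ρX + (1 − ρ)μ  ⇒  T̂ − μ = ρ(X − μ)
ρ = (T̂ − μ)/(X − μ) = (484.72632 − 503.1) / (475.92 − 503.1) = -18.37368 / -27.18 = 0.67600

0.676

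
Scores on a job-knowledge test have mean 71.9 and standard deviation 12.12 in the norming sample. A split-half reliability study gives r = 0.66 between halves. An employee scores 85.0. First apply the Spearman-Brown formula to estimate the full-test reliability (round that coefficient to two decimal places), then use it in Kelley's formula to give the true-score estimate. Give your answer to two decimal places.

Spearman-Brown: ρ = 2r/(1 + r) = 2(0.66)/(1 + 0.66) = 1.320/1.66 = 0.7952 → 0.80
T̂ = ρX + (1 − ρ)μ
  = 0.80 × 85.0 + 0.20 × 71.9
  = 68.000 + 14.380
  = 82.380
  ≈ 82.38

82.38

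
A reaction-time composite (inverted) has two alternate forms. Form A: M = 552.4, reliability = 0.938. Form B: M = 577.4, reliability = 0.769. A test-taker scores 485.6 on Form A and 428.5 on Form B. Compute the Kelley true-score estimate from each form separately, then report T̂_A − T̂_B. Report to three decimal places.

26.846

T̂_A = 0.938(485.6) + 0.062(552.4) = 489.74160
T̂_B = 0.769(428.5) + 0.231(577.4) = 462.89590
T̂_A − T̂_B = 26.84570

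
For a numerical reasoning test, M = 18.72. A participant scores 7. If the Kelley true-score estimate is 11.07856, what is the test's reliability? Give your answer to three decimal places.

0.652

T̂ = ρX + (1 − ρ)μ  ⇒  T̂ − μ = ρ(X − μ)
ρ = (T̂ − μ)/(X − μ) = (11.07856 − 18.72) / (7 − 18.72) = -7.64144 / -11.72 = 0.65200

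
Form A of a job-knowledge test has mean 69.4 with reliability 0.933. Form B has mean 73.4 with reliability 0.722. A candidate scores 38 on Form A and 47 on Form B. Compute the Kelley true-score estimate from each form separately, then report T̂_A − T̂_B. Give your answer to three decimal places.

T̂_A = 0.933(38) + 0.067(69.4) = 40.10380
T̂_B = 0.722(47) + 0.278(73.4) = 54.33920
T̂_A − T̂_B = -14.23540

-14.235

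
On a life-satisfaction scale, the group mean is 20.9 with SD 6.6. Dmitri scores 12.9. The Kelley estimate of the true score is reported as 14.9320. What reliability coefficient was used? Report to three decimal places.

0.746

T̂ = ρX + (1 − ρ)μ  ⇒  T̂ − μ = ρ(X − μ)
ρ = (T̂ − μ)/(X − μ) = (14.9320 − 20.9) / (12.9 − 20.9) = -5.9680 / -8.0 = 0.74600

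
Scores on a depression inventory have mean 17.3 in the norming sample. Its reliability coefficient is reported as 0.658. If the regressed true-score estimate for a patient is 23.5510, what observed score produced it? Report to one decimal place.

T̂ = ρX + (1 − ρ)μ  ⇒  X = (T̂ − (1 − ρ)μ) / ρ
X = (23.5510 − 0.342 × 17.3) / 0.658 = (23.5510 − 5.9166) / 0.658 = 17.6344 / 0.658 = 26.800

26.8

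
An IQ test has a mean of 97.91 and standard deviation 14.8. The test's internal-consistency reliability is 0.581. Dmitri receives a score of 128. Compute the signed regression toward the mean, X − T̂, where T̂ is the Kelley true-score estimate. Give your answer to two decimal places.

T̂ = 0.581(128) + 0.419(97.91) = 74.368 + 41.02429 = 115.3923 → 115.392
X − T̂ = 128 − 115.392 = 12.608 → 12.61

12.61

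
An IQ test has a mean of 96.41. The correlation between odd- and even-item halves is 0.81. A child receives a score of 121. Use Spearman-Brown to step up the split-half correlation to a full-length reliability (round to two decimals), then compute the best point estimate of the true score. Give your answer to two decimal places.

Spearman-Brown: ρ = 2r/(1 + r) = 2(0.81)/(1 + 0.81) = 1.620/1.81 = 0.8950 → 0.90
T̂ = 0.90(121) + 0.10(96.41) = 108.90 + 9.6410 = 118.541 → 118.54

118.54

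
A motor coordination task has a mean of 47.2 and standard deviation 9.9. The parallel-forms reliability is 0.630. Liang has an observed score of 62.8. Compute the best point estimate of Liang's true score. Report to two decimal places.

T̂ = 0.630(62.8) + 0.370(47.2) = 39.5640 + 17.4640 = 57.028 → 57.03

57.03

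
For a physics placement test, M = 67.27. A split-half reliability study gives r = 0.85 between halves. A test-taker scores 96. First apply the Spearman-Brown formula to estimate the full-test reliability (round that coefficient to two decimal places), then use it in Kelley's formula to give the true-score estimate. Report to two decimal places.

93.70

Spearman-Brown: ρ = 2r/(1 + r) = 2(0.85)/(1 + 0.85) = 1.700/1.85 = 0.9189 → 0.92
Regress the observed score toward the mean by the unreliability: T̂ = 0.92·96 + 0.08·67.27 = 88.32 + 5.3816 = 93.702.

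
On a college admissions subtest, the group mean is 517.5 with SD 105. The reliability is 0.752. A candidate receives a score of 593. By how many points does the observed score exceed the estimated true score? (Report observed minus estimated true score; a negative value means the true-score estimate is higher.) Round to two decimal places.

18.72

T̂ = ρX + (1 − ρ)μ
  = 0.752 × 593 + 0.248 × 517.5
  = 445.936 + 128.3400
  = 574.2760
  ≈ 574.276
X − T̂ = 593 − 574.276 = 18.724 → 18.72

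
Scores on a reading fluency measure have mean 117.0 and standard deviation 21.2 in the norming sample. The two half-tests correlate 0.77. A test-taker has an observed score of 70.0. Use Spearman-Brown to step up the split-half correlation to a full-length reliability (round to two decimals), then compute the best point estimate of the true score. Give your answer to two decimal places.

76.11

Spearman-Brown: ρ = 2r/(1 + r) = 2(0.77)/(1 + 0.77) = 1.540/1.77 = 0.8701 → 0.87
Kelley's formula gives T̂ = 0.87·70.0 + 0.13·117.0 = 60.900 + 15.210 = 76.110.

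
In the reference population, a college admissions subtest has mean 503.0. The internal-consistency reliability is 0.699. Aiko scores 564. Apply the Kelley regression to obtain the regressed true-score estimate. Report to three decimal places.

T̂ = ρX + (1 − ρ)μ
  = 0.699 × 564 + 0.301 × 503.0
  = 394.236 + 151.4030
  = 545.6390
  ≈ 545.639

545.639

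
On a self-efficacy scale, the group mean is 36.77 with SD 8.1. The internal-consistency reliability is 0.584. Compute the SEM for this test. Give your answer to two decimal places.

5.22

SEM = SD · √(1 − ρ) = 8.1 × √0.416 = 8.1 × 0.6450 = 5.224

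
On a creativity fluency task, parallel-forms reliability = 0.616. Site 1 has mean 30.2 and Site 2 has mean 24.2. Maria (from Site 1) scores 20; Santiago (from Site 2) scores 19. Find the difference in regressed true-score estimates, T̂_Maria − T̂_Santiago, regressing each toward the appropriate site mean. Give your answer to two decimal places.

2.92

T̂_Maria = 0.616(20) + 0.384(30.2) = 23.9168
T̂_Santiago = 0.616(19) + 0.384(24.2) = 20.9968
Difference = 23.9168 − 20.9968 = 2.9200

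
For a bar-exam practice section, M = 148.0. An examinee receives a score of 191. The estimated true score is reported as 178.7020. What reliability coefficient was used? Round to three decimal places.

T̂ = ρX + (1 − ρ)μ  ⇒  T̂ − μ = ρ(X − μ)
ρ = (T̂ − μ)/(X − μ) = (178.7020 − 148.0) / (191 − 148.0) = 30.7020 / 43.0 = 0.71400

0.714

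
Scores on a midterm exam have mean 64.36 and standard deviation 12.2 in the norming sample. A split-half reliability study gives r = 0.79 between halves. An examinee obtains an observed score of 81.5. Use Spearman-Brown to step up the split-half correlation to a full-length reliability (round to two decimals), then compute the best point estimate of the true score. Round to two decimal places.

Spearman-Brown: ρ = 2r/(1 + r) = 2(0.79)/(1 + 0.79) = 1.580/1.79 = 0.8827 → 0.88
T̂ = ρX + (1 − ρ)μ
  = 0.88 × 81.5 + 0.12 × 64.36
  = 71.720 + 7.7232
  = 79.443
  ≈ 79.44

79.44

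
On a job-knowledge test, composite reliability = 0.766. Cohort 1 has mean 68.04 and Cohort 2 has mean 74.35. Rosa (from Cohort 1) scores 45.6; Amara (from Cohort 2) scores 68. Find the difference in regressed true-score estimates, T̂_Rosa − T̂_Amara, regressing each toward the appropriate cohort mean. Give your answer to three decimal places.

T̂_Rosa = 0.766(45.6) + 0.234(68.04) = 50.85096
T̂_Amara = 0.766(68) + 0.234(74.35) = 69.48590
Difference = 50.85096 − 69.48590 = -18.63494

-18.635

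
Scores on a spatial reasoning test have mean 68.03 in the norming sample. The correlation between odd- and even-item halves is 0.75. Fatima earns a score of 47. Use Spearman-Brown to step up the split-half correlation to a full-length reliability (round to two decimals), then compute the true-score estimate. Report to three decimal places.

Spearman-Brown: ρ = 2r/(1 + r) = 2(0.75)/(1 + 0.75) = 1.500/1.75 = 0.8571 → 0.86
Weight the observed score by reliability and the mean by (1 − reliability): T̂ = 0.86·47 + 0.14·68.03 = 40.42 + 9.5242 = 49.9442.

49.944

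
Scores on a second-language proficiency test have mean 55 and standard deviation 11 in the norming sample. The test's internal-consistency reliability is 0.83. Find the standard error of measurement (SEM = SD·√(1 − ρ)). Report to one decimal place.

4.5

SEM = SD · √(1 − ρ) = 11 × √0.17 = 11 × 0.4123 = 4.535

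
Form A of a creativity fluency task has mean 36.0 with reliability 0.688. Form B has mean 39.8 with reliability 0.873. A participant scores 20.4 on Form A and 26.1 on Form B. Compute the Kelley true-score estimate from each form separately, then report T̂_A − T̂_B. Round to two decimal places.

-2.57

T̂_A = 0.688(20.4) + 0.312(36.0) = 25.2672
T̂_B = 0.873(26.1) + 0.127(39.8) = 27.8399
T̂_A − T̂_B = -2.5727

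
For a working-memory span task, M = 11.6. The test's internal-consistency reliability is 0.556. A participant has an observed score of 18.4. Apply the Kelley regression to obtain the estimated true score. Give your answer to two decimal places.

15.38

T̂ = 0.556(18.4) + 0.444(11.6) = 10.2304 + 5.1504 = 15.381 → 15.38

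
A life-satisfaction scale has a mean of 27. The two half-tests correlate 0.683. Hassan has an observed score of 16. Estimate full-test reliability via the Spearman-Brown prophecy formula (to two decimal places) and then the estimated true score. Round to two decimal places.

18.09

Spearman-Brown: ρ = 2r/(1 + r) = 2(0.683)/(1 + 0.683) = 1.3660/1.683 = 0.8116 → 0.81
Regress the observed score toward the mean by the unreliability: T̂ = 0.81·16 + 0.19·27 = 12.96 + 5.13 = 18.090.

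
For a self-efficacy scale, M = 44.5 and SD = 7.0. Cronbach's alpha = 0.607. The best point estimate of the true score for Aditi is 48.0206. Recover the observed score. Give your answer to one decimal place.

50.3

T̂ = ρX + (1 − ρ)μ  ⇒  X = (T̂ − (1 − ρ)μ) / ρ
X = (48.0206 − 0.393 × 44.5) / 0.607 = (48.0206 − 17.4885) / 0.607 = 30.5321 / 0.607 = 50.300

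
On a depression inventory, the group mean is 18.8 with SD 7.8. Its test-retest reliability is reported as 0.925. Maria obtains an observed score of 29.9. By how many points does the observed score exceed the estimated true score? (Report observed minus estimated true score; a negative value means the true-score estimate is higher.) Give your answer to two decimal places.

Kelley's formula gives T̂ = 0.925·29.9 + 0.075·18.8 = 27.6575 + 1.4100 = 29.0675.
X − T̂ = 29.9 − 29.067 = 0.832 → 0.83

0.83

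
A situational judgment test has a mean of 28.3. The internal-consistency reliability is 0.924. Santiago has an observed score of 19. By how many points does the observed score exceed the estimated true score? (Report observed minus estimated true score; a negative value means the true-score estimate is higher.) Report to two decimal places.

Regress the observed score toward the mean by the unreliability: T̂ = 0.924·19 + 0.076·28.3 = 17.556 + 2.1508 = 19.7068.
X − T̂ = 19 − 19.707 = -0.707 → -0.71

-0.71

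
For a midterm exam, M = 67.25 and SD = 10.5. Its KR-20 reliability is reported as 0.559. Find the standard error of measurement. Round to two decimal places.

6.97

SEM = SD · √(1 − ρ) = 10.5 × √0.441 = 10.5 × 0.6641 = 6.973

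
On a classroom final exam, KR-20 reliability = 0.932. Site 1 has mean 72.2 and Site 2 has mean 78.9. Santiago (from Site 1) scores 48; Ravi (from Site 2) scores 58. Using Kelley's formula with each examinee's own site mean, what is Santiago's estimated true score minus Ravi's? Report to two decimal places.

-9.78

T̂_Santiago = 0.932(48) + 0.068(72.2) = 49.6456
T̂_Ravi = 0.932(58) + 0.068(78.9) = 59.4212
Difference = 49.6456 − 59.4212 = -9.7756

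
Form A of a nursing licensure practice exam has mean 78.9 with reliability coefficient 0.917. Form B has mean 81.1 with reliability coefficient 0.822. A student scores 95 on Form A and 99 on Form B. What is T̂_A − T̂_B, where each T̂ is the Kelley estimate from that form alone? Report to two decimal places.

-2.15

T̂_A = 0.917(95) + 0.083(78.9) = 93.6637
T̂_B = 0.822(99) + 0.178(81.1) = 95.8138
T̂_A − T̂_B = -2.1501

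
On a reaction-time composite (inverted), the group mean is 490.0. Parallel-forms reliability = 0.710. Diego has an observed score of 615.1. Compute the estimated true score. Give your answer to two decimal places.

Kelley's formula gives T̂ = 0.710·615.1 + 0.290·490.0 = 436.7210 + 142.1000 = 578.821.

578.82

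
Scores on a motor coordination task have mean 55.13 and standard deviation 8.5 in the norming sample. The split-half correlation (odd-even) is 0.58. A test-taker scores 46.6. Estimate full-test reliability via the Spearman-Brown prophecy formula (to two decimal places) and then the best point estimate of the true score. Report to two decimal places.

Spearman-Brown: ρ = 2r/(1 + r) = 2(0.58)/(1 + 0.58) = 1.160/1.58 = 0.7342 → 0.73
T̂ = 0.73(46.6) + 0.27(55.13) = 34.018 + 14.8851 = 48.903 → 48.90

48.90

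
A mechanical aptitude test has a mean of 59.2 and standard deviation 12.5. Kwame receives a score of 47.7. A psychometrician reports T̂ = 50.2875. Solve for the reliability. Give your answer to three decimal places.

0.775

T̂ = ρX + (1 − ρ)μ  ⇒  T̂ − μ = ρ(X − μ)
ρ = (T̂ − μ)/(X − μ) = (50.2875 − 59.2) / (47.7 − 59.2) = -8.9125 / -11.5 = 0.77500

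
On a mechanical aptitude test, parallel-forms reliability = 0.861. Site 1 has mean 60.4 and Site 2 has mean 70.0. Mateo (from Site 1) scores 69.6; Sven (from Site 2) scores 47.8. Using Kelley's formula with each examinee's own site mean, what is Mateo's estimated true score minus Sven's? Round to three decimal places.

17.435

T̂_Mateo = 0.861(69.6) + 0.139(60.4) = 68.32120
T̂_Sven = 0.861(47.8) + 0.139(70.0) = 50.88580
Difference = 68.32120 − 50.88580 = 17.43540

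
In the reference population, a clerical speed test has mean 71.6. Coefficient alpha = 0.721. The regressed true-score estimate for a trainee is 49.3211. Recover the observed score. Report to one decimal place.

T̂ = ρX + (1 − ρ)μ  ⇒  X = (T̂ − (1 − ρ)μ) / ρ
X = (49.3211 − 0.279 × 71.6) / 0.721 = (49.3211 − 19.9764) / 0.721 = 29.3447 / 0.721 = 40.700

40.7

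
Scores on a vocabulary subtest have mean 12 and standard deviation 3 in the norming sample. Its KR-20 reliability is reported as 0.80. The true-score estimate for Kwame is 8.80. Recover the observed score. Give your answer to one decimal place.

T̂ = ρX + (1 − ρ)μ  ⇒  X = (T̂ − (1 − ρ)μ) / ρ
X = (8.80 − 0.20 × 12) / 0.80 = (8.80 − 2.40) / 0.80 = 6.40 / 0.80 = 8.000

8.0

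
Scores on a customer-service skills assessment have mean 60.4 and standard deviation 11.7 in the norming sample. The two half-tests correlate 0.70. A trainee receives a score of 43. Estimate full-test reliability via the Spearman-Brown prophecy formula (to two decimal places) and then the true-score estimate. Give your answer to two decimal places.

Spearman-Brown: ρ = 2r/(1 + r) = 2(0.70)/(1 + 0.70) = 1.400/1.70 = 0.8235 → 0.82
T̂ = 0.82(43) + 0.18(60.4) = 35.26 + 10.872 = 46.132 → 46.13

46.13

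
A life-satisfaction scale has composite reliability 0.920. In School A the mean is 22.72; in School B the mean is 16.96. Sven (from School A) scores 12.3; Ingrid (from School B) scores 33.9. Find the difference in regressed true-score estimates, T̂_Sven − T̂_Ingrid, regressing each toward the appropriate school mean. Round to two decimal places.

T̂_Sven = 0.920(12.3) + 0.080(22.72) = 13.1336
T̂_Ingrid = 0.920(33.9) + 0.080(16.96) = 32.5448
Difference = 13.1336 − 32.5448 = -19.4112

-19.41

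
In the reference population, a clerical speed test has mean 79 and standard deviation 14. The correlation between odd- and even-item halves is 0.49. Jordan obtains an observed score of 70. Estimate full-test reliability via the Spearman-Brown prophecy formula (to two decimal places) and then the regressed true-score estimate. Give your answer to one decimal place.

73.1

Spearman-Brown: ρ = 2r/(1 + r) = 2(0.49)/(1 + 0.49) = 0.980/1.49 = 0.6577 → 0.66
T̂ = ρX + (1 − ρ)μ
  = 0.66 × 70 + 0.34 × 79
  = 46.20 + 26.86
  = 73.06
  ≈ 73.1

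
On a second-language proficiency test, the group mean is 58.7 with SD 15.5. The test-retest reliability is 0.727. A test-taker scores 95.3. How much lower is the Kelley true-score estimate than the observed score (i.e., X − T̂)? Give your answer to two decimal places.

9.99

Weight the observed score by reliability and the mean by (1 − reliability): T̂ = 0.727·95.3 + 0.273·58.7 = 69.2831 + 16.0251 = 85.3082.
X − T̂ = 95.3 − 85.308 = 9.992 → 9.99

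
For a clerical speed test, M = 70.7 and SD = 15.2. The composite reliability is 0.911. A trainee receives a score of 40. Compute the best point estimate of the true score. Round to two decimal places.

T̂ = ρX + (1 − ρ)μ
  = 0.911 × 40 + 0.089 × 70.7
  = 36.440 + 6.2923
  = 42.732
  ≈ 42.73

42.73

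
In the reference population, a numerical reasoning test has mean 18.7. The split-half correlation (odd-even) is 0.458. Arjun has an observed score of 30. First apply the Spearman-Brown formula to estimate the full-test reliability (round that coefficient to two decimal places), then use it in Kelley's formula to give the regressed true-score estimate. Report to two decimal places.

25.82

Spearman-Brown: ρ = 2r/(1 + r) = 2(0.458)/(1 + 0.458) = 0.9160/1.458 = 0.6283 → 0.63
T̂ = 0.63(30) + 0.37(18.7) = 18.90 + 6.919 = 25.819 → 25.82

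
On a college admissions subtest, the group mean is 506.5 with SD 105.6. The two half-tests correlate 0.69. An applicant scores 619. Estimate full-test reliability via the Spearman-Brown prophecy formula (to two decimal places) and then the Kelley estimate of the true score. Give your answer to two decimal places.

598.75

Spearman-Brown: ρ = 2r/(1 + r) = 2(0.69)/(1 + 0.69) = 1.380/1.69 = 0.8166 → 0.82
T̂ = 0.82(619) + 0.18(506.5) = 507.58 + 91.170 = 598.750 → 598.75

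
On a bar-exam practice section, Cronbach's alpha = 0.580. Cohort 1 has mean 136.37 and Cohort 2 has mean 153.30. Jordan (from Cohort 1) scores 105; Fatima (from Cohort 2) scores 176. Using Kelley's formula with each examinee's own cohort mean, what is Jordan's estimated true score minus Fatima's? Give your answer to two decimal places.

T̂_Jordan = 0.580(105) + 0.420(136.37) = 118.1754
T̂_Fatima = 0.580(176) + 0.420(153.30) = 166.4660
Difference = 118.1754 − 166.4660 = -48.2906

-48.29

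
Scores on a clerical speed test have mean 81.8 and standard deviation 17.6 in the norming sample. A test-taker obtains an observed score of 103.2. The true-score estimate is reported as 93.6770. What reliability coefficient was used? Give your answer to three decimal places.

0.555

T̂ = ρX + (1 − ρ)μ  ⇒  T̂ − μ = ρ(X − μ)
ρ = (T̂ − μ)/(X − μ) = (93.6770 − 81.8) / (103.2 − 81.8) = 11.8770 / 21.4 = 0.55500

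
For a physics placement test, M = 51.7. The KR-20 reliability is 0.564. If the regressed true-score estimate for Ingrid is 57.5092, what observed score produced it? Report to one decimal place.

62.0

T̂ = ρX + (1 − ρ)μ  ⇒  X = (T̂ − (1 − ρ)μ) / ρ
X = (57.5092 − 0.436 × 51.7) / 0.564 = (57.5092 − 22.5412) / 0.564 = 34.9680 / 0.564 = 62.000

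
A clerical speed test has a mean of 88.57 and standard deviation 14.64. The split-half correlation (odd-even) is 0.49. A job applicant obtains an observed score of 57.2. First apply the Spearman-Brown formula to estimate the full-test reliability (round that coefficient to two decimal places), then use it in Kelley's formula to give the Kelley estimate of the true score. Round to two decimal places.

67.87

Spearman-Brown: ρ = 2r/(1 + r) = 2(0.49)/(1 + 0.49) = 0.980/1.49 = 0.6577 → 0.66
T̂ = 0.66(57.2) + 0.34(88.57) = 37.752 + 30.1138 = 67.866 → 67.87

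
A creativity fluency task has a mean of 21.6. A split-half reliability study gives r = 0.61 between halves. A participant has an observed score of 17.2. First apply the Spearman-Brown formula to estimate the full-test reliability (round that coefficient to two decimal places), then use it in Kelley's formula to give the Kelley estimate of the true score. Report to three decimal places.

Spearman-Brown: ρ = 2r/(1 + r) = 2(0.61)/(1 + 0.61) = 1.220/1.61 = 0.7578 → 0.76
T̂ = ρX + (1 − ρ)μ
  = 0.76 × 17.2 + 0.24 × 21.6
  = 13.072 + 5.184
  = 18.2560
  ≈ 18.256

18.256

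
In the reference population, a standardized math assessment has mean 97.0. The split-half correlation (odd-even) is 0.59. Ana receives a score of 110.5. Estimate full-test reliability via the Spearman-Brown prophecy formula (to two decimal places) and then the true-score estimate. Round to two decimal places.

106.99

Spearman-Brown: ρ = 2r/(1 + r) = 2(0.59)/(1 + 0.59) = 1.180/1.59 = 0.7421 → 0.74
T̂ = 0.74(110.5) + 0.26(97.0) = 81.770 + 25.220 = 106.990 → 106.99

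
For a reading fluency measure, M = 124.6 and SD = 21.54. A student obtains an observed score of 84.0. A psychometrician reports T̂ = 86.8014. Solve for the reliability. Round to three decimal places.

T̂ = ρX + (1 − ρ)μ  ⇒  T̂ − μ = ρ(X − μ)
ρ = (T̂ − μ)/(X − μ) = (86.8014 − 124.6) / (84.0 − 124.6) = -37.7986 / -40.6 = 0.93100

0.931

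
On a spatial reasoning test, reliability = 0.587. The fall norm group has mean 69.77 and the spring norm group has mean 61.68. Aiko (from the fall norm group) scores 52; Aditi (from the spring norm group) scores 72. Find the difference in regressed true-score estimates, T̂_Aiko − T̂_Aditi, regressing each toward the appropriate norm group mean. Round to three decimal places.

-8.399

T̂_Aiko = 0.587(52) + 0.413(69.77) = 59.33901
T̂_Aditi = 0.587(72) + 0.413(61.68) = 67.73784
Difference = 59.33901 − 67.73784 = -8.39883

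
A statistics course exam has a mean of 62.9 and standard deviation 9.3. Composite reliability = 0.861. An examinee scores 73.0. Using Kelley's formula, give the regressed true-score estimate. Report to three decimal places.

T̂ = 0.861(73.0) + 0.139(62.9) = 62.8530 + 8.7431 = 71.5961 → 71.596

71.596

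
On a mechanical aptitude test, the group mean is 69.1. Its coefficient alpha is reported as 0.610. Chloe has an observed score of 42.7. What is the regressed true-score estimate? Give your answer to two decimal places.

T̂ = 0.610(42.7) + 0.390(69.1) = 26.0470 + 26.9490 = 52.996 → 53.00

53.00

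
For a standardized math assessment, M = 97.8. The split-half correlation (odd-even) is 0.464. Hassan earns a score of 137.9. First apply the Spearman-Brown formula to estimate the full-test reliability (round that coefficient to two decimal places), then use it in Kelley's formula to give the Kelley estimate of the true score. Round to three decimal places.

123.063

Spearman-Brown: ρ = 2r/(1 + r) = 2(0.464)/(1 + 0.464) = 0.9280/1.464 = 0.6339 → 0.63
Kelley's formula gives T̂ = 0.63·137.9 + 0.37·97.8 = 86.877 + 36.186 = 123.0630.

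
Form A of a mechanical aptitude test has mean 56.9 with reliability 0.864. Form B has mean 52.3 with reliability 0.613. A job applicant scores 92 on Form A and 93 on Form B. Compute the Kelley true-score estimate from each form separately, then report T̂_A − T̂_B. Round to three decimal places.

T̂_A = 0.864(92) + 0.136(56.9) = 87.22640
T̂_B = 0.613(93) + 0.387(52.3) = 77.24910
T̂_A − T̂_B = 9.97730

9.977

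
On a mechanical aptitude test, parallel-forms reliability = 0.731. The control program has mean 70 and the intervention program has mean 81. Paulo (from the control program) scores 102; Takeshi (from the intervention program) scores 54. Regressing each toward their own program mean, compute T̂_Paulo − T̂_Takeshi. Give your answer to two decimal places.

T̂_Paulo = 0.731(102) + 0.269(70) = 93.3920
T̂_Takeshi = 0.731(54) + 0.269(81) = 61.2630
Difference = 93.3920 − 61.2630 = 32.1290

32.13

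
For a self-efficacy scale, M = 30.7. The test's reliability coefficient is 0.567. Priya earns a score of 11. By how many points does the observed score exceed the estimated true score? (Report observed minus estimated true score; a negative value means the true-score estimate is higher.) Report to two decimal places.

-8.53

Kelley's formula gives T̂ = 0.567·11 + 0.433·30.7 = 6.237 + 13.2931 = 19.5301.
X − T̂ = 11 − 19.530 = -8.530 → -8.53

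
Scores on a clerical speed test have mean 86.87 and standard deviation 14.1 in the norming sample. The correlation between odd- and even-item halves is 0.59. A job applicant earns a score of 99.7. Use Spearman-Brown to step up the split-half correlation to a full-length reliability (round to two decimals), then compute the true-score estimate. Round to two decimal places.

Spearman-Brown: ρ = 2r/(1 + r) = 2(0.59)/(1 + 0.59) = 1.180/1.59 = 0.7421 → 0.74
T̂ = 0.74(99.7) + 0.26(86.87) = 73.778 + 22.5862 = 96.364 → 96.36

96.36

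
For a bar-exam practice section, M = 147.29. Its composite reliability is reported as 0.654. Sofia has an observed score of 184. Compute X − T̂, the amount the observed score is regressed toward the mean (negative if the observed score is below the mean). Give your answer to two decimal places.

T̂ = ρX + (1 − ρ)μ
  = 0.654 × 184 + 0.346 × 147.29
  = 120.336 + 50.96234
  = 171.2983
  ≈ 171.298
X − T̂ = 184 − 171.298 = 12.702 → 12.70

12.70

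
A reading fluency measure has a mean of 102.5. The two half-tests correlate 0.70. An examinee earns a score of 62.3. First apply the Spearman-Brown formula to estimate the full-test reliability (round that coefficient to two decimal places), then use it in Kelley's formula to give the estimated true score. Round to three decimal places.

Spearman-Brown: ρ = 2r/(1 + r) = 2(0.70)/(1 + 0.70) = 1.400/1.70 = 0.8235 → 0.82
Weight the observed score by reliability and the mean by (1 − reliability): T̂ = 0.82·62.3 + 0.18·102.5 = 51.086 + 18.450 = 69.5360.

69.536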